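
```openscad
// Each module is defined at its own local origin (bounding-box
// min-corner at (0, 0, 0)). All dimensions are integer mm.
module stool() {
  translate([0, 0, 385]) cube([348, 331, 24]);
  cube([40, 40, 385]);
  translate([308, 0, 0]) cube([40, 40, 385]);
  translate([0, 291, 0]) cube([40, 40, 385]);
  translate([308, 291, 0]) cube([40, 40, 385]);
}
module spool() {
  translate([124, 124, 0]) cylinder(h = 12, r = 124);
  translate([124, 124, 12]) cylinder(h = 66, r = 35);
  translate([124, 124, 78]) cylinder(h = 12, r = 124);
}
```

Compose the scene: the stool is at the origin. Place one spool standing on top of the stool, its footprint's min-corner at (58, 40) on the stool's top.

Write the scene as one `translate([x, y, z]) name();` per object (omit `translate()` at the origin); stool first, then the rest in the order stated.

stool();
translate([58, 40, 409]) spool();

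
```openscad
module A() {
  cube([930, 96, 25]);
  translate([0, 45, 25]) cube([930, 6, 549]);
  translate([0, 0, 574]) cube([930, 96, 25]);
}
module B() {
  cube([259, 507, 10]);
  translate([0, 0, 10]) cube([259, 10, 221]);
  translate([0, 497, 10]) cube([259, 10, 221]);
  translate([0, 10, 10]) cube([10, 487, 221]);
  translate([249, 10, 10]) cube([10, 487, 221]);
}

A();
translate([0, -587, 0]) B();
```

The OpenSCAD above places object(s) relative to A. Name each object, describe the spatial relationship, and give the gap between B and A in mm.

A is an I-beam. B is an open box. The open box is on the floor beside the I-beam on its −y side. The gap between the open box and the I-beam is 80 mm.

The open box's nearest face is 80 mm from the I-beam's −y face.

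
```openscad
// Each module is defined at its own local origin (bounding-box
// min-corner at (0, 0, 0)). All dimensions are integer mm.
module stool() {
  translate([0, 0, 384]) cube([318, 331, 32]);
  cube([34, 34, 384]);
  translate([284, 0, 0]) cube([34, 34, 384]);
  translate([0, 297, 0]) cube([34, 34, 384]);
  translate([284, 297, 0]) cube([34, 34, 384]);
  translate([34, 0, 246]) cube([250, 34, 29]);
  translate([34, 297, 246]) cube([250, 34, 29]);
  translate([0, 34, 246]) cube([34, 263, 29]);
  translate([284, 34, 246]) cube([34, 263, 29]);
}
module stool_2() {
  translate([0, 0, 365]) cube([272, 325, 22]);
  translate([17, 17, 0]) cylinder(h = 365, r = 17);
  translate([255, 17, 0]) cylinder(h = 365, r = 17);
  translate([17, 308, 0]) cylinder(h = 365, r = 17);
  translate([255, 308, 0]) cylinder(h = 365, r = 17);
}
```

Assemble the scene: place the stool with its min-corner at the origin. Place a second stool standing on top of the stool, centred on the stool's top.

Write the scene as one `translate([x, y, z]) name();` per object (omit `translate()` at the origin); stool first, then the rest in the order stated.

stool();
translate([23, 3, 416]) stool_2();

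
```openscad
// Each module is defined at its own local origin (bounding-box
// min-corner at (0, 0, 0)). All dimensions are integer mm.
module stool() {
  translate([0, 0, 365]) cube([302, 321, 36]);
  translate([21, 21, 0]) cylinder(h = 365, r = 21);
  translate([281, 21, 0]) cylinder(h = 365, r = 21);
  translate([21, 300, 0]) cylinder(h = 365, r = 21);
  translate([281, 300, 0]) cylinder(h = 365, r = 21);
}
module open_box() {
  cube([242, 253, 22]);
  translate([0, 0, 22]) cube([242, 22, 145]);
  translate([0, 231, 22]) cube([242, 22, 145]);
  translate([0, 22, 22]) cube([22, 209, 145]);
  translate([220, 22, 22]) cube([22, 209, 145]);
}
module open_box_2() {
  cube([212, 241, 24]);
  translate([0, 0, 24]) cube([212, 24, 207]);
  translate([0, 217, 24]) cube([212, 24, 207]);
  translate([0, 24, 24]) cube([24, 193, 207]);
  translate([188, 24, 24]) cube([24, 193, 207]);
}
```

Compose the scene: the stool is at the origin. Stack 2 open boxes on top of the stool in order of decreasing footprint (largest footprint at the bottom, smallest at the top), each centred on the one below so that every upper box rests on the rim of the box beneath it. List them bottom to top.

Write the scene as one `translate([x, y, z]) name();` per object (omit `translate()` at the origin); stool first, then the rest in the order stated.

stool();
translate([30, 34, 401]) open_box();
translate([45, 40, 568]) open_box_2();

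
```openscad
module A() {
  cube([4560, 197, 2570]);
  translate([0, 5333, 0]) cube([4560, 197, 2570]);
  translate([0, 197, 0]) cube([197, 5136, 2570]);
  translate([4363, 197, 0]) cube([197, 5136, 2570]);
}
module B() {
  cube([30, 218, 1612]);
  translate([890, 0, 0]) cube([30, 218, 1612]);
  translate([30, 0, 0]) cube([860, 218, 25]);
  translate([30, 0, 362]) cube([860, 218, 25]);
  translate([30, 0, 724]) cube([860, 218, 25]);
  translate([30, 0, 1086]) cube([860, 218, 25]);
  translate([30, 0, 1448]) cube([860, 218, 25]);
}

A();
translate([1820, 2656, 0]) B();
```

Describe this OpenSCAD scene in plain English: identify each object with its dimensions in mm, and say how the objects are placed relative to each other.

A is the wall frame of a small rectangular building: four walls, each 2570 mm tall and 197 mm thick, enclosing a footprint 4560 mm (x) by 5530 mm (y) outside-to-outside, with no floor or roof. The front and back walls (the −y and +y sides) span the full width; the two side walls fit between them.

B is a bookshelf 920 mm wide overall, 218 mm deep and 1612 mm tall. The two sides are 30 mm thick vertical panels. 5 horizontal shelves of 25 mm thickness span between the inner faces of the sides; the lowest shelf sits on the floor and shelves are stacked with a clear vertical gap of 337 mm between each pair.

The bookshelf sits inside the house frame, centred.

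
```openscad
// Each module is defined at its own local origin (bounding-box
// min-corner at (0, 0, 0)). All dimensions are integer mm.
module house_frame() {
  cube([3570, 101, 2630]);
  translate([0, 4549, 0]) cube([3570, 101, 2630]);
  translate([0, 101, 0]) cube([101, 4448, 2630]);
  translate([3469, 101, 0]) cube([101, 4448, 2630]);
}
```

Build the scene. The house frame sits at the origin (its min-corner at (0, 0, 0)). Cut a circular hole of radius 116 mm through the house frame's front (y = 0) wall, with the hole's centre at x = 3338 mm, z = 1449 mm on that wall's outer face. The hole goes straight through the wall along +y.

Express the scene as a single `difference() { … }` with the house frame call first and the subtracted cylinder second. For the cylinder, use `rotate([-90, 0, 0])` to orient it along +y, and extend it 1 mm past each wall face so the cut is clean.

difference() {
  house_frame();
  translate([3338, -1, 1449]) rotate([-90, 0, 0]) cylinder(h = 103, r = 116);
}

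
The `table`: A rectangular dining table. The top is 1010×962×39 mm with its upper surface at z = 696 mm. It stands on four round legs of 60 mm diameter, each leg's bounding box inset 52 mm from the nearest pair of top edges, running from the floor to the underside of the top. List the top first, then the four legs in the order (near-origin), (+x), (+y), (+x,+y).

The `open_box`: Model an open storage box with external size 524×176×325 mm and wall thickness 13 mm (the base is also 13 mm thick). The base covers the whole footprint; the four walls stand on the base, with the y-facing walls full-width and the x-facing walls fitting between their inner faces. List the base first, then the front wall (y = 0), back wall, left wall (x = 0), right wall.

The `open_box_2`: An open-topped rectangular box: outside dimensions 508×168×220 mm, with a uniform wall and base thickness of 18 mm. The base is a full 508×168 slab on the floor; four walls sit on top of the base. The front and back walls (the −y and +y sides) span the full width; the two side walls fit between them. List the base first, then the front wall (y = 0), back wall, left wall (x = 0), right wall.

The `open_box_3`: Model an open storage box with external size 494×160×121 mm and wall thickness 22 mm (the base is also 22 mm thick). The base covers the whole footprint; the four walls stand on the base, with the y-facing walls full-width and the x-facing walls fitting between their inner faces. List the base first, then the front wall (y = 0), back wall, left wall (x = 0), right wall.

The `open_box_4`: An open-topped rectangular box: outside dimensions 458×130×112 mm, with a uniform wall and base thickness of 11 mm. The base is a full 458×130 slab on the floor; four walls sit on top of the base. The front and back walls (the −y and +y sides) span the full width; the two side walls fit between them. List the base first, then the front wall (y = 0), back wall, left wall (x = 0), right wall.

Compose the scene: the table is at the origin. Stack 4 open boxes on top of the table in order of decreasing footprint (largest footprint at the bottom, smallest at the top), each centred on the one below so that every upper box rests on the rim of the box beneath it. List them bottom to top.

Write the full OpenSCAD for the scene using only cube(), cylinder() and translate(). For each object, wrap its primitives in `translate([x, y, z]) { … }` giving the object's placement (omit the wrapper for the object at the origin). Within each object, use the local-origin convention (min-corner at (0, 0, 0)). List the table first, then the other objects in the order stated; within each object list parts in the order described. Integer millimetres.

translate([0, 0, 657]) cube([1010, 962, 39]);
translate([82, 82, 0]) cylinder(h = 657, r = 30);
translate([928, 82, 0]) cylinder(h = 657, r = 30);
translate([82, 880, 0]) cylinder(h = 657, r = 30);
translate([928, 880, 0]) cylinder(h = 657, r = 30);
translate([243, 393, 696]) {
  cube([524, 176, 13]);
  translate([0, 0, 13]) cube([524, 13, 312]);
  translate([0, 163, 13]) cube([524, 13, 312]);
  translate([0, 13, 13]) cube([13, 150, 312]);
  translate([511, 13, 13]) cube([13, 150, 312]);
}
translate([251, 397, 1021]) {
  cube([508, 168, 18]);
  translate([0, 0, 18]) cube([508, 18, 202]);
  translate([0, 150, 18]) cube([508, 18, 202]);
  translate([0, 18, 18]) cube([18, 132, 202]);
  translate([490, 18, 18]) cube([18, 132, 202]);
}
translate([258, 401, 1241]) {
  cube([494, 160, 22]);
  translate([0, 0, 22]) cube([494, 22, 99]);
  translate([0, 138, 22]) cube([494, 22, 99]);
  translate([0, 22, 22]) cube([22, 116, 99]);
  translate([472, 22, 22]) cube([22, 116, 99]);
}
translate([276, 416, 1362]) {
  cube([458, 130, 11]);
  translate([0, 0, 11]) cube([458, 11, 101]);
  translate([0, 119, 11]) cube([458, 11, 101]);
  translate([0, 11, 11]) cube([11, 108, 101]);
  translate([447, 11, 11]) cube([11, 108, 101]);
}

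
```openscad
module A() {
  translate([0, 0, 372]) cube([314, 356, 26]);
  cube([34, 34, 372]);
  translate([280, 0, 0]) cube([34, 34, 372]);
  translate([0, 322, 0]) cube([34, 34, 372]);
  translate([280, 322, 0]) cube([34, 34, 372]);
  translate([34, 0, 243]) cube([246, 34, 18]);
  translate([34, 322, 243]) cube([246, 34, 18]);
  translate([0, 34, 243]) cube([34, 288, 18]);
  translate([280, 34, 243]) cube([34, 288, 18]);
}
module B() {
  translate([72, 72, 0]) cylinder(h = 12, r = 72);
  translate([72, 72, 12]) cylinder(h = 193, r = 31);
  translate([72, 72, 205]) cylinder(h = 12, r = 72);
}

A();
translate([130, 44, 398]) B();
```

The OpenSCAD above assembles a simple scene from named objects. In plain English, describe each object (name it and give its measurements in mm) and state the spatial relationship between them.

A is a simple wooden stool: a rectangular seat 314 mm (x) by 356 mm (y), 26 mm thick, top face at z = 398 mm, on four square legs, each 34×34 mm in cross-section. The legs rest on z = 0, each flush with a corner of the seat. Four stretchers, 34 mm wide and 18 mm tall, connect adjacent legs with their undersides at z = 243 mm, each running between the inner faces of the legs it joins and aligned with the legs' outer faces on the other axis.

B is a spool: two coaxial disc flanges of radius 72 mm and thickness 12 mm, joined by a core cylinder of radius 31 mm and height 193 mm. The lower flange rests on z = 0 and the three cylinders share a vertical axis.

The spool is on top of the stool.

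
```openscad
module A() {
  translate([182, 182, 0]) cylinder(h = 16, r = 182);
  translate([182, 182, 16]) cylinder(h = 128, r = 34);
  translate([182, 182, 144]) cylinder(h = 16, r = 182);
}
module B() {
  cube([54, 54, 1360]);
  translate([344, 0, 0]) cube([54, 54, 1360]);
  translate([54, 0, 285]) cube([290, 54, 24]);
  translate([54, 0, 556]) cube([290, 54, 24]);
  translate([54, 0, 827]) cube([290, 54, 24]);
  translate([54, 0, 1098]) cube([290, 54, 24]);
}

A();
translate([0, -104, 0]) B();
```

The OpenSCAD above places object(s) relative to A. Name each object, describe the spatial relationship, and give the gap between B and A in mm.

The ladder's nearest face is 50 mm from the spool's −y face.

A is a spool. B is a ladder. The ladder is on the floor beside the spool on its −y side. The gap between the ladder and the spool is 50 mm.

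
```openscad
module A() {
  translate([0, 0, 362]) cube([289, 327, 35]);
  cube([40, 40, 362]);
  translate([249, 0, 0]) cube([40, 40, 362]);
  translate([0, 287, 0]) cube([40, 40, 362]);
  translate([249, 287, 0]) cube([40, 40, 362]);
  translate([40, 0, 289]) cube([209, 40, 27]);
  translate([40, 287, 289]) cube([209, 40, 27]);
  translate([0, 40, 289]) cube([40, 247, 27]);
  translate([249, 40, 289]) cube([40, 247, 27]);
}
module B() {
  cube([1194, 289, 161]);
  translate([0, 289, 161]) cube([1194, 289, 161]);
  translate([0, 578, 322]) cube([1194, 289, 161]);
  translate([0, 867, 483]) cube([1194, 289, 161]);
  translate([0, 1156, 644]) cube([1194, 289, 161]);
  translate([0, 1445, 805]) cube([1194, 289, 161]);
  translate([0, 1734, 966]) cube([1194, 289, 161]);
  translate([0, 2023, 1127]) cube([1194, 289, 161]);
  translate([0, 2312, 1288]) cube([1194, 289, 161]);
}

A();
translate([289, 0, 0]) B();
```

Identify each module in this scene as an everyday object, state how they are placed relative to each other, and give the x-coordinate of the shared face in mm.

The stool's +x face and the staircase's −x face are both at x = 289 mm.

A is a stool. B is a staircase. The staircase is against the stool's +x side, with their −y faces flush. The x-coordinate of the shared face is 289 mm.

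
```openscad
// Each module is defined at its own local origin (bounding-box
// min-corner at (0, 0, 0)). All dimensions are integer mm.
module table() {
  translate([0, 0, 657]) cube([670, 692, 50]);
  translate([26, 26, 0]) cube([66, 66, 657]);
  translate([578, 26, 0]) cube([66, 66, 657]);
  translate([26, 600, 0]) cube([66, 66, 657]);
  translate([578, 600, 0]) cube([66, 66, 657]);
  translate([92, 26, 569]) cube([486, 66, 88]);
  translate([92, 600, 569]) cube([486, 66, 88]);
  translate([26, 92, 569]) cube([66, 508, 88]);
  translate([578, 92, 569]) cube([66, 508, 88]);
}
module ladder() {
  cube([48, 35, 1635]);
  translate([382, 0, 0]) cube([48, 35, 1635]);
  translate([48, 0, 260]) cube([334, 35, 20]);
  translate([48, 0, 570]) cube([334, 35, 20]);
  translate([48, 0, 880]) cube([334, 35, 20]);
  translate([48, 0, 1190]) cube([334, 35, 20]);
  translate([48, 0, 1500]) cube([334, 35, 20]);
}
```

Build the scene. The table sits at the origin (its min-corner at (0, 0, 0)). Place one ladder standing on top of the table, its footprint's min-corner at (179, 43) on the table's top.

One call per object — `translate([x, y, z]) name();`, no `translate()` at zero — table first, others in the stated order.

table();
translate([179, 43, 707]) ladder();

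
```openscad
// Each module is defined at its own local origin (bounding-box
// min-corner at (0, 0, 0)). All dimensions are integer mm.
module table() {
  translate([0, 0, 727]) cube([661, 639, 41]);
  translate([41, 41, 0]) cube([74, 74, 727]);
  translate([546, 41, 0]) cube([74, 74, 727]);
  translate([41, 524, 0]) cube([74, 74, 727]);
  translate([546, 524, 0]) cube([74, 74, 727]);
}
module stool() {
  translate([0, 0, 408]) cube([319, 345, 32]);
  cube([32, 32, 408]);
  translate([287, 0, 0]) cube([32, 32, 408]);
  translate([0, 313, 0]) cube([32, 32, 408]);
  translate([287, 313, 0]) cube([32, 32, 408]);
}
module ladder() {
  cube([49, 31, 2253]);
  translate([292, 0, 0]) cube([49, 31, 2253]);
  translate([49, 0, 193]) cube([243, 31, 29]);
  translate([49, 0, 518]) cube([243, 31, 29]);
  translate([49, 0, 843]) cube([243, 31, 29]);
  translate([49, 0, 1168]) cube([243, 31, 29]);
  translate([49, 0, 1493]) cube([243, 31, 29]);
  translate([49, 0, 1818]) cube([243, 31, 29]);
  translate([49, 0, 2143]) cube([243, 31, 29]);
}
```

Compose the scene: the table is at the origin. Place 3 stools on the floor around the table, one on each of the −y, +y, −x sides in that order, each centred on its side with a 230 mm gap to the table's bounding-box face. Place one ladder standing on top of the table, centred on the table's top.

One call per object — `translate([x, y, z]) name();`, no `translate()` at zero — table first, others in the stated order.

table();
translate([171, -575, 0]) stool();
translate([171, 869, 0]) stool();
translate([-549, 147, 0]) stool();
translate([160, 304, 768]) ladder();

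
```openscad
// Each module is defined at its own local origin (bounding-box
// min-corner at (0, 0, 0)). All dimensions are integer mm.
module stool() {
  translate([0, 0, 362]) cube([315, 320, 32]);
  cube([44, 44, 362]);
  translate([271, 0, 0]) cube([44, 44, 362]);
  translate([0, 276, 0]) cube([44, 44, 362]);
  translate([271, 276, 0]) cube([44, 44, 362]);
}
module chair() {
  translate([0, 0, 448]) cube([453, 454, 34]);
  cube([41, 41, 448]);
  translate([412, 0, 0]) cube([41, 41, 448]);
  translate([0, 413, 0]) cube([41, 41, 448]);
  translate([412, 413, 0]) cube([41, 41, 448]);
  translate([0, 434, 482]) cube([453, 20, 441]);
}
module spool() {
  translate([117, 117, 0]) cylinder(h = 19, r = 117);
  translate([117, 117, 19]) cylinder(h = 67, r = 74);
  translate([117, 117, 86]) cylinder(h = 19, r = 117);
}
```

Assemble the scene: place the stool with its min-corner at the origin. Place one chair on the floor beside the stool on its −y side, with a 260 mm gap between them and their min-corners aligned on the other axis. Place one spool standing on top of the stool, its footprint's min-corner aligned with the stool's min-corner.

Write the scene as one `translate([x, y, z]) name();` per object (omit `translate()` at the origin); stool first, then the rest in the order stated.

stool();
translate([0, -714, 0]) chair();
translate([0, 0, 394]) spool();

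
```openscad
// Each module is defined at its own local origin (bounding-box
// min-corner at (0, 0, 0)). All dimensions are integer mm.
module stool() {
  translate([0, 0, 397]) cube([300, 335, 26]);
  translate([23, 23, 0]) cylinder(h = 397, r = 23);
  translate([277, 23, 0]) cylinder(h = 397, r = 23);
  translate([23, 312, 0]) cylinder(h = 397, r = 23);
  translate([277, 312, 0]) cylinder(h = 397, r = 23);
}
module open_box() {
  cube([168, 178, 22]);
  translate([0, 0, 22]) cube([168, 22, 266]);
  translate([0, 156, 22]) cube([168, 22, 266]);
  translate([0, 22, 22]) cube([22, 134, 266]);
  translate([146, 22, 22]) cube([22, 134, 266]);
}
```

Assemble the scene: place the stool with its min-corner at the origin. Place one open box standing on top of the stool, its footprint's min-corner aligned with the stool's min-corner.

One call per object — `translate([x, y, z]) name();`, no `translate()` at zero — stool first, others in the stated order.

stool();
translate([0, 0, 423]) open_box();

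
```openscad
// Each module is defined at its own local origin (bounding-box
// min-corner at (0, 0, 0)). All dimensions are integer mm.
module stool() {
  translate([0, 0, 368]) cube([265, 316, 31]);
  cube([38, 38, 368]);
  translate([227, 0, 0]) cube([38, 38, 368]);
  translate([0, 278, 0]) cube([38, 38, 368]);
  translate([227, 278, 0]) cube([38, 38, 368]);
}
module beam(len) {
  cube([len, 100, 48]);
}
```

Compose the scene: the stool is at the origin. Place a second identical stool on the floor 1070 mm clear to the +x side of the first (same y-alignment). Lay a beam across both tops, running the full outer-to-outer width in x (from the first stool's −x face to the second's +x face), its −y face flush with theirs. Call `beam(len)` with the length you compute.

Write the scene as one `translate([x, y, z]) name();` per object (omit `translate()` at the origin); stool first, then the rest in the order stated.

stool();
translate([1335, 0, 0]) stool();
translate([0, 0, 399]) beam(1600);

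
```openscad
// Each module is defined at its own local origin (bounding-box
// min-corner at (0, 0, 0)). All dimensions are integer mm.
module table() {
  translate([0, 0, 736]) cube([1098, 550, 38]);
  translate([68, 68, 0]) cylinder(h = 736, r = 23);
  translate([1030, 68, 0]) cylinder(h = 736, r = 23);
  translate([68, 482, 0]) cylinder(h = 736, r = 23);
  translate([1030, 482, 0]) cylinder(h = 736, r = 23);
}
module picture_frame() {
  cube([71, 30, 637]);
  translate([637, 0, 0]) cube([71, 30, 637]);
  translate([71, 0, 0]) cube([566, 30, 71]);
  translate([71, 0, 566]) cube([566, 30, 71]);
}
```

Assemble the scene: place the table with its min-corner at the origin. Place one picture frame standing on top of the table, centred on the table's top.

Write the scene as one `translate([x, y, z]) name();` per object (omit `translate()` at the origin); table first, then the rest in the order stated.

table();
translate([195, 260, 774]) picture_frame();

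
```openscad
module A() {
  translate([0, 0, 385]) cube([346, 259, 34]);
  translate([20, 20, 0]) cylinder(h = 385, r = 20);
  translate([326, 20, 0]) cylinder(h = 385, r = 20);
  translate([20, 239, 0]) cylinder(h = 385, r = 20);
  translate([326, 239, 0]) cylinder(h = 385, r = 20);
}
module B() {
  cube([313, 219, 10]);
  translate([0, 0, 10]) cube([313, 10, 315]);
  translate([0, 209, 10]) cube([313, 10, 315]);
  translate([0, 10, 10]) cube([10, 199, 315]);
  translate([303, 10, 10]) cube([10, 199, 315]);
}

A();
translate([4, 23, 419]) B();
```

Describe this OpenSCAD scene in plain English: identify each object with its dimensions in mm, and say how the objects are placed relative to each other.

A is a simple wooden stool: a rectangular seat 346 mm (x) by 259 mm (y), 34 mm thick, top face at z = 419 mm, on four round legs, each 40 mm in diameter. The legs rest on z = 0, each leg's axis is inset half a diameter from the nearest pair of seat edges (so the leg's bounding box is flush with the corner).

B is an open-topped rectangular box: outside dimensions 313×219×325 mm, with a uniform wall and base thickness of 10 mm. The base is a full 313×219 slab on the floor; four walls sit on top of the base. The front and back walls (the −y and +y sides) span the full width; the two side walls fit between them.

The open box is on top of the stool.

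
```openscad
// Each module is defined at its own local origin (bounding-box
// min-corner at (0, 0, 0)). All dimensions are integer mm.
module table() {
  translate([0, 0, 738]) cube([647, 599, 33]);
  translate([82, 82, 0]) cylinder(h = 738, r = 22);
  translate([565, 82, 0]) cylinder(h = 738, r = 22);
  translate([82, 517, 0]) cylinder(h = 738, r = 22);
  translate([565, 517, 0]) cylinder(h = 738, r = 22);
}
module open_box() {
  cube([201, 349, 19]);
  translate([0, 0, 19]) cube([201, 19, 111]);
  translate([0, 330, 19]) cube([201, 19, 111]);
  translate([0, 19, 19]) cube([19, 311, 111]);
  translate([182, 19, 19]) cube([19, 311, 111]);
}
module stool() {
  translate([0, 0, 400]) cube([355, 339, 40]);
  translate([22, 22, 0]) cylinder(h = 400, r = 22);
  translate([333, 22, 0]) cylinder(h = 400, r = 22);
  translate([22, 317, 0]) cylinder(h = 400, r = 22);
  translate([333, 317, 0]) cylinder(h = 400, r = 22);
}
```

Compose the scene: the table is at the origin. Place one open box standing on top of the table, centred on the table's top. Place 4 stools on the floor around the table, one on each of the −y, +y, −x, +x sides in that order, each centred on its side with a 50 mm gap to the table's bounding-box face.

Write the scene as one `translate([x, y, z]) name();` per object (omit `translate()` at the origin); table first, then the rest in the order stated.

table();
translate([223, 125, 771]) open_box();
translate([146, -389, 0]) stool();
translate([146, 649, 0]) stool();
translate([-405, 130, 0]) stool();
translate([697, 130, 0]) stool();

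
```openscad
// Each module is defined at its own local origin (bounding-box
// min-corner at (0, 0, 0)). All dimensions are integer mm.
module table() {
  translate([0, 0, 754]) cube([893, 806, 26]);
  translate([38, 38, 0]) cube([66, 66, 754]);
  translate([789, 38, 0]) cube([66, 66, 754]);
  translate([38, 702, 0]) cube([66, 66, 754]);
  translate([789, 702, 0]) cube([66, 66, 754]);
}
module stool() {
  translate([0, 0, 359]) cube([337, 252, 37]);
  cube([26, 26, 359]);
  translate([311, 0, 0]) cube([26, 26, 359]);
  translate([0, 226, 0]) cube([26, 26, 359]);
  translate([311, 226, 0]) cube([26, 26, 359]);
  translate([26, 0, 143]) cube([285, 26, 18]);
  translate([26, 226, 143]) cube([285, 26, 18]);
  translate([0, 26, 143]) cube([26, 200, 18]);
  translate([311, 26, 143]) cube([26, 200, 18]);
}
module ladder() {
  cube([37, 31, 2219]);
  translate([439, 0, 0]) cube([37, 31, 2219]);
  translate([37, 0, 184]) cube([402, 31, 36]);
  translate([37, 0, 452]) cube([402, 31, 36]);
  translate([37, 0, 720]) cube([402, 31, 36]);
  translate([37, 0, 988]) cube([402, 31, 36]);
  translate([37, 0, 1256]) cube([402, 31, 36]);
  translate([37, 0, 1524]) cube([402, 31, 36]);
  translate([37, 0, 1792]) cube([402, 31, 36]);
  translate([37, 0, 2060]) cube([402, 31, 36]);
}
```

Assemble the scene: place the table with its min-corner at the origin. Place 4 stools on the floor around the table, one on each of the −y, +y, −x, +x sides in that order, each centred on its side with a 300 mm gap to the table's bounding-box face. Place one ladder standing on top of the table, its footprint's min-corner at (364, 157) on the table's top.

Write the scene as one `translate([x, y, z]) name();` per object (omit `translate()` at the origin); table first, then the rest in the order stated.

table();
translate([278, -552, 0]) stool();
translate([278, 1106, 0]) stool();
translate([-637, 277, 0]) stool();
translate([1193, 277, 0]) stool();
translate([364, 157, 780]) ladder();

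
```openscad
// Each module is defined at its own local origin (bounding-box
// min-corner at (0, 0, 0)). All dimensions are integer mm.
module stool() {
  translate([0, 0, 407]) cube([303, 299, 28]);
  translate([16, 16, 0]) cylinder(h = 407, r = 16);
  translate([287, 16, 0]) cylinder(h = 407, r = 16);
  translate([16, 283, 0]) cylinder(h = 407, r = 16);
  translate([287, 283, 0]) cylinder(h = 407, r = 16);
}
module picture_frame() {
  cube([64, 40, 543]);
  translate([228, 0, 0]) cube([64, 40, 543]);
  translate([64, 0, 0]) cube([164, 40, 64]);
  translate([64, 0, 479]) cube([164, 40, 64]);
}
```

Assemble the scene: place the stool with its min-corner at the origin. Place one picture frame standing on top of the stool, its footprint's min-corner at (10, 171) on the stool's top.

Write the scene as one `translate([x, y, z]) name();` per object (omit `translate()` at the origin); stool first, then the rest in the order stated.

stool();
translate([10, 171, 435]) picture_frame();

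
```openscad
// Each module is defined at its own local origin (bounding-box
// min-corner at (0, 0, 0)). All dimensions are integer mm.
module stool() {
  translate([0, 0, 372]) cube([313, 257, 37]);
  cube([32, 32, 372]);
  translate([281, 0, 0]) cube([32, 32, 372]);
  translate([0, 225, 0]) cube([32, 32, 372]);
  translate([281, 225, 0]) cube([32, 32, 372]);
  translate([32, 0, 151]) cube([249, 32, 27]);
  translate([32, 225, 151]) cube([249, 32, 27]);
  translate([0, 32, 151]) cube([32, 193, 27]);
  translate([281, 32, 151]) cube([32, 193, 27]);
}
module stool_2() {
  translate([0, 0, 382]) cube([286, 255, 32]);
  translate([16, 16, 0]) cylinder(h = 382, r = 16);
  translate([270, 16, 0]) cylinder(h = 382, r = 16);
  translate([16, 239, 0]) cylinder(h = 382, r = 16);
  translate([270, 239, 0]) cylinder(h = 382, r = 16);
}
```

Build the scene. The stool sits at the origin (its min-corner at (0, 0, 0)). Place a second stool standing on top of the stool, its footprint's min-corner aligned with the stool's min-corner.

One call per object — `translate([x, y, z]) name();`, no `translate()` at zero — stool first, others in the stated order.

stool();
translate([0, 0, 409]) stool_2();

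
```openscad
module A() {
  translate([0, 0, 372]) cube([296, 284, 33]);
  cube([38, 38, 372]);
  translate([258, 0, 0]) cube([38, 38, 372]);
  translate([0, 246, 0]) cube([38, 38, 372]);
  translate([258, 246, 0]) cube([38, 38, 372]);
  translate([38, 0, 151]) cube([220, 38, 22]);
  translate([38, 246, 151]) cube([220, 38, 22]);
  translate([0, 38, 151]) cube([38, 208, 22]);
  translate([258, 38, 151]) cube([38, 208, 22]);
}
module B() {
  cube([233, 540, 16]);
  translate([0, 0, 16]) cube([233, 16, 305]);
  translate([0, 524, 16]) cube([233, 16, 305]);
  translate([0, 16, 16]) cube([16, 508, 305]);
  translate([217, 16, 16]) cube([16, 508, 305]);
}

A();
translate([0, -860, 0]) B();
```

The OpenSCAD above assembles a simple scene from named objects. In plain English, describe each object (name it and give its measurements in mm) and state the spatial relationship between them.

A is a four-legged stool. The seat is 296×284 mm, 33 mm thick, top at z = 405 mm. It stands on four square legs, each 38×38 mm in cross-section, from z = 0 to the seat underside, each flush with a corner of the seat. Four stretchers, 38 mm wide and 22 mm tall, connect adjacent legs with their undersides at z = 151 mm, each running between the inner faces of the legs it joins and aligned with the legs' outer faces on the other axis.

B is an open-topped rectangular box: outside dimensions 233×540×321 mm, with a uniform wall and base thickness of 16 mm. The base is a full 233×540 slab on the floor; four walls sit on top of the base. The front and back walls (the −y and +y sides) span the full width; the two side walls fit between them.

The open box is on the floor beside the stool on its −y side.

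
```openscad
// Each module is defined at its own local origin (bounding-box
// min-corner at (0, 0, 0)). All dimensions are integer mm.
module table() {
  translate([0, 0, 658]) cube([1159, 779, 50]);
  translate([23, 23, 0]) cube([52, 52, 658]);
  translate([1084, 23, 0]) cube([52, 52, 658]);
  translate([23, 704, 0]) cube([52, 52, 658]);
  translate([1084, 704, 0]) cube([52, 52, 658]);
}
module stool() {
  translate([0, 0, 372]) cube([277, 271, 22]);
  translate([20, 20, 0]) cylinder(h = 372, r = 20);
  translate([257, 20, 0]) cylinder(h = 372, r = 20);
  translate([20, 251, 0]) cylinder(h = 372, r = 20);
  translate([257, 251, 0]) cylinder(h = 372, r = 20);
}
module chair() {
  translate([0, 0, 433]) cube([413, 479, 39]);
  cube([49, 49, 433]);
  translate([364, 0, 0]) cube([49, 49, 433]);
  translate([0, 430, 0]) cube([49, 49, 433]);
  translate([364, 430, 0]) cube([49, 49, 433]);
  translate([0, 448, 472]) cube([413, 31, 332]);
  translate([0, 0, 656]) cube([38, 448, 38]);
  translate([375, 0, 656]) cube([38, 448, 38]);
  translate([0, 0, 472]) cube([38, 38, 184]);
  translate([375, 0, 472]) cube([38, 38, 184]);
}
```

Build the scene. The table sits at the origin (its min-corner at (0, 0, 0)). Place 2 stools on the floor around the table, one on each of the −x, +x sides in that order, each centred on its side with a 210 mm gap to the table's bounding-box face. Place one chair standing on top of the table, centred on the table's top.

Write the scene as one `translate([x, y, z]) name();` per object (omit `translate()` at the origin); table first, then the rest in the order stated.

table();
translate([-487, 254, 0]) stool();
translate([1369, 254, 0]) stool();
translate([373, 150, 708]) chair();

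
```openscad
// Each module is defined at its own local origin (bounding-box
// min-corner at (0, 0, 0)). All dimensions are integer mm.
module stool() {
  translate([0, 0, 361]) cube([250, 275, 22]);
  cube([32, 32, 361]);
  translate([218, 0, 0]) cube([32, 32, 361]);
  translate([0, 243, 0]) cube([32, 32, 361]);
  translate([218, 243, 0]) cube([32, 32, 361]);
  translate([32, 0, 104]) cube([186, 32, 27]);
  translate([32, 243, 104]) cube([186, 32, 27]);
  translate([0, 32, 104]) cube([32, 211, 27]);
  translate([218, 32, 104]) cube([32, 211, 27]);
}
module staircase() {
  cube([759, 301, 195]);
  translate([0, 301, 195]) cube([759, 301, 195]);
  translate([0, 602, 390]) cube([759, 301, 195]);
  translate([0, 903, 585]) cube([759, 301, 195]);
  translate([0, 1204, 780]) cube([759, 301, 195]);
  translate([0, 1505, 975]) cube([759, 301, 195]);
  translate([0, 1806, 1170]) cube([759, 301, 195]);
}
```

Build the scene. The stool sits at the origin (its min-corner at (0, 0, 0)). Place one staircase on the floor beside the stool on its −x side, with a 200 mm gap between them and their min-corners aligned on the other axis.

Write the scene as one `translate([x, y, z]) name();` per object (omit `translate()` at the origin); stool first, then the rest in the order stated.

stool();
translate([-959, 0, 0]) staircase();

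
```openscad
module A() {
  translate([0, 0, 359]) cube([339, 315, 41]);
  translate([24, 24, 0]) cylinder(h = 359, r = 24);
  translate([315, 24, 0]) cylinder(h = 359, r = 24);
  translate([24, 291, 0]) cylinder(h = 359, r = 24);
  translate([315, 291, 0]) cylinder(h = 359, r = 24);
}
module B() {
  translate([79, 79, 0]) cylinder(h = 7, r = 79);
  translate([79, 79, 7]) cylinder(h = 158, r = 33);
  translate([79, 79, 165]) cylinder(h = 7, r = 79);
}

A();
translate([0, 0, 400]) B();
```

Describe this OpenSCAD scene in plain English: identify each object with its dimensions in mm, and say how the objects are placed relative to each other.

A is a simple wooden stool: a rectangular seat 339 mm (x) by 315 mm (y), 41 mm thick, top face at z = 400 mm, on four round legs, each 48 mm in diameter. The legs rest on z = 0, each leg's axis is inset half a diameter from the nearest pair of seat edges (so the leg's bounding box is flush with the corner).

B is a spool: two coaxial disc flanges of radius 79 mm and thickness 7 mm, joined by a core cylinder of radius 33 mm and height 158 mm. The lower flange rests on z = 0 and the three cylinders share a vertical axis.

The spool is on top of the stool.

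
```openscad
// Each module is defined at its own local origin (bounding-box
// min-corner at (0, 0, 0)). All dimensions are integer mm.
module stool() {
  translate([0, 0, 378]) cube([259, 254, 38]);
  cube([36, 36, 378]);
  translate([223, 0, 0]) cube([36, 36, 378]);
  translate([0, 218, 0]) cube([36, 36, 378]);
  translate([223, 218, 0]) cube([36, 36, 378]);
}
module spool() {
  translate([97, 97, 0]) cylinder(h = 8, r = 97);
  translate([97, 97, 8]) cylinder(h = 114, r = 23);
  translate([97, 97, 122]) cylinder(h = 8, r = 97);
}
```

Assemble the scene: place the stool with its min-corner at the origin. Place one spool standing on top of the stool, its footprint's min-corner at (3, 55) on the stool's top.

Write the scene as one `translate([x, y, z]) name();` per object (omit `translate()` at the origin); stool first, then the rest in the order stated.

stool();
translate([3, 55, 416]) spool();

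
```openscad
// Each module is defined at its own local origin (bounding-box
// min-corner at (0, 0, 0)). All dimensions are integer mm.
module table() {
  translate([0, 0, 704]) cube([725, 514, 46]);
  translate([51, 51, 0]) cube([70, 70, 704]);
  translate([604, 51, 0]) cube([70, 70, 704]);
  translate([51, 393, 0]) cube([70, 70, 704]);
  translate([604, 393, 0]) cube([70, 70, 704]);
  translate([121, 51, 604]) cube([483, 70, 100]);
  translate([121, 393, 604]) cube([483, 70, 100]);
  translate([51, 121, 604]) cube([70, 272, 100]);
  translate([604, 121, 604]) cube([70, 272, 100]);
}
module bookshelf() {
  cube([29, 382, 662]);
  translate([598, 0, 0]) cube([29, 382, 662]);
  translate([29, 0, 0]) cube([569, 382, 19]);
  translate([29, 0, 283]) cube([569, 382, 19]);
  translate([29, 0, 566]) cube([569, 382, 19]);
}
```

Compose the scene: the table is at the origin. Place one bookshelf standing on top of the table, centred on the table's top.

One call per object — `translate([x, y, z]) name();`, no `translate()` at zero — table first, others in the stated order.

table();
translate([49, 66, 750]) bookshelf();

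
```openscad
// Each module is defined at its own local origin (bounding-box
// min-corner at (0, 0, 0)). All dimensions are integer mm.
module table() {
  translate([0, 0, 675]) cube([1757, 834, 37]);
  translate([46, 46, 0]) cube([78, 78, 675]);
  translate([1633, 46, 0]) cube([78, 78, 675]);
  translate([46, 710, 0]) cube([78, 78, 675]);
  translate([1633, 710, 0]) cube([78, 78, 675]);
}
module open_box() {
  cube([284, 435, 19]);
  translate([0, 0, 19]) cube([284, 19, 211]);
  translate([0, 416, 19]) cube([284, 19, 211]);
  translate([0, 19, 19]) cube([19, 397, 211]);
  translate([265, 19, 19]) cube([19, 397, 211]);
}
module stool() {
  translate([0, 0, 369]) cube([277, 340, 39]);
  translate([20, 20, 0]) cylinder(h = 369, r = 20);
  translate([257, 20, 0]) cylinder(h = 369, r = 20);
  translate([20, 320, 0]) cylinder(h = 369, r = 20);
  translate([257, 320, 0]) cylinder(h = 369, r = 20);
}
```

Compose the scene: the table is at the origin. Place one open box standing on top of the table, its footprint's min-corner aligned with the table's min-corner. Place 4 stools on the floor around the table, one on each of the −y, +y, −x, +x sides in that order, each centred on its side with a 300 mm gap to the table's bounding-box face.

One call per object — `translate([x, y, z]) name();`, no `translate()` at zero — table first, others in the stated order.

table();
translate([0, 0, 712]) open_box();
translate([740, -640, 0]) stool();
translate([740, 1134, 0]) stool();
translate([-577, 247, 0]) stool();
translate([2057, 247, 0]) stool();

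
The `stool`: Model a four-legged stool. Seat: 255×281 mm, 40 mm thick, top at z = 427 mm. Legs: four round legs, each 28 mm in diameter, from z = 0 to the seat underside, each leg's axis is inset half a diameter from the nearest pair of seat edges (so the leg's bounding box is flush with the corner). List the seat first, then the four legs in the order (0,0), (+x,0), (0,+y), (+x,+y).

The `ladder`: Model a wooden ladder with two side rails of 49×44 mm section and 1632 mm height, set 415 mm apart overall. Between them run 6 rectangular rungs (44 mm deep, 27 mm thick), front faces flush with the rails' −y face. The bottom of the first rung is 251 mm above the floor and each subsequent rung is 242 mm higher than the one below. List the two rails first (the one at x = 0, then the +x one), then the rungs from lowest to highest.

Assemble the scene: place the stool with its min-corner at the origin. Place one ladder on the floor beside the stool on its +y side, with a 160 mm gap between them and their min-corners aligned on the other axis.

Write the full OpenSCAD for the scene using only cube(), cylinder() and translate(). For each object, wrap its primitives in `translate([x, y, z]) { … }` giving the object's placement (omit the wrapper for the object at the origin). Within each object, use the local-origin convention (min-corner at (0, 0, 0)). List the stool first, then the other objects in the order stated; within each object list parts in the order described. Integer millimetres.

translate([0, 0, 387]) cube([255, 281, 40]);
translate([14, 14, 0]) cylinder(h = 387, r = 14);
translate([241, 14, 0]) cylinder(h = 387, r = 14);
translate([14, 267, 0]) cylinder(h = 387, r = 14);
translate([241, 267, 0]) cylinder(h = 387, r = 14);
translate([0, 441, 0]) {
  cube([49, 44, 1632]);
  translate([366, 0, 0]) cube([49, 44, 1632]);
  translate([49, 0, 251]) cube([317, 44, 27]);
  translate([49, 0, 493]) cube([317, 44, 27]);
  translate([49, 0, 735]) cube([317, 44, 27]);
  translate([49, 0, 977]) cube([317, 44, 27]);
  translate([49, 0, 1219]) cube([317, 44, 27]);
  translate([49, 0, 1461]) cube([317, 44, 27]);
}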